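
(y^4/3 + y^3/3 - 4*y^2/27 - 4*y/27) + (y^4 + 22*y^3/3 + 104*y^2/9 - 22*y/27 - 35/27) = 4*y^4/3 + 23*y^3/3 + 308*y^2/27 - 26*y/27 - 35/27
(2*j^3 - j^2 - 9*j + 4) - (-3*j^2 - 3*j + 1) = 2*j^3 + 2*j^2 - 6*j + 3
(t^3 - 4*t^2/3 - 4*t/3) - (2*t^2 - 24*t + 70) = t^3 - 10*t^2/3 + 68*t/3 - 70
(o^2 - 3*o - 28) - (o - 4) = o^2 - 4*o - 24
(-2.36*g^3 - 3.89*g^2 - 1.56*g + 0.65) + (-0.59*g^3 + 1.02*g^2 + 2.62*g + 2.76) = -2.95*g^3 - 2.87*g^2 + 1.06*g + 3.41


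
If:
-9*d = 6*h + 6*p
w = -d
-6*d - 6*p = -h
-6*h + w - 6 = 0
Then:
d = 42/11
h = -18/11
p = -45/11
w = -42/11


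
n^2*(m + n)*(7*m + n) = 7*m^2*n^2 + 8*m*n^3 + n^4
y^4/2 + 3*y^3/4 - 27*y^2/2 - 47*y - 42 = (y/2 + 1)*(y - 6)*(y + 2)*(y + 7/2)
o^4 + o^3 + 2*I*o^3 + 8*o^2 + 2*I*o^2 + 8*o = o*(o + 1)*(o - 2*I)*(o + 4*I)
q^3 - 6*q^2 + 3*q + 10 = (q - 5)*(q - 2)*(q + 1)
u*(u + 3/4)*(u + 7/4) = u^3 + 5*u^2/2 + 21*u/16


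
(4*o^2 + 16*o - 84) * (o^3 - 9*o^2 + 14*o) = 4*o^5 - 20*o^4 - 172*o^3 + 980*o^2 - 1176*o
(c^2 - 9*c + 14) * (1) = c^2 - 9*c + 14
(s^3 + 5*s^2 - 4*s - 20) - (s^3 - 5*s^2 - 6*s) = 10*s^2 + 2*s - 20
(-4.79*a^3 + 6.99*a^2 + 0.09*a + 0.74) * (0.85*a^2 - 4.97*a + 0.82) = -4.0715*a^5 + 29.7478*a^4 - 38.5916*a^3 + 5.9135*a^2 - 3.604*a + 0.6068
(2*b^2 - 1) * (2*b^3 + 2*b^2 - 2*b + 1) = 4*b^5 + 4*b^4 - 6*b^3 + 2*b - 1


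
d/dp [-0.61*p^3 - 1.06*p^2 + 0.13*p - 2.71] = -1.83*p^2 - 2.12*p + 0.13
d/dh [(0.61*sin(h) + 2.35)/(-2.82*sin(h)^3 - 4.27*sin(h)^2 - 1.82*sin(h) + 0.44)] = (3.4404*sin(h)^3 + 22.4857*sin(h)^2 + 20.069*sin(h) + 4.5454)*cos(h)/(7.9524*sin(h)^6 + 24.0828*sin(h)^5 + 28.4977*sin(h)^4 + 13.0612*sin(h)^3 - 0.445199999999999*sin(h)^2 - 1.6016*sin(h) + 0.1936)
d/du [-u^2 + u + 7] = 1 - 2*u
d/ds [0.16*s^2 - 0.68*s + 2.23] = 0.32*s - 0.68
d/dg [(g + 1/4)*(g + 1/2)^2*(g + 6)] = 4*g^3 + 87*g^2/4 + 16*g + 49/16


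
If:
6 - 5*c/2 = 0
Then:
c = 12/5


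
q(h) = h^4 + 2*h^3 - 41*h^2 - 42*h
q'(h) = 4*h^3 + 6*h^2 - 82*h - 42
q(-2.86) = -195.13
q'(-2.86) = 148.02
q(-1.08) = -3.62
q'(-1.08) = 48.52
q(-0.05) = 2.00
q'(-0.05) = -37.89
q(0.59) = -38.52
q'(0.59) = -87.47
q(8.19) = 2503.81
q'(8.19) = 1886.29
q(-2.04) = -84.61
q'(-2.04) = 116.29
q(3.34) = -398.69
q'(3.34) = -99.91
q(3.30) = -394.62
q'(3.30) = -103.51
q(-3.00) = -216.00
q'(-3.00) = 150.00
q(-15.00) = 35280.00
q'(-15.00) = -10962.00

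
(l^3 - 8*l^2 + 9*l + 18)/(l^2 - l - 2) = (l^2 - 9*l + 18)/(l - 2)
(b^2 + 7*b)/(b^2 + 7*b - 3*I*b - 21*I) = b/(b - 3*I)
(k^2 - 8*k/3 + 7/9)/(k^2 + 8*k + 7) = (9*k^2 - 24*k + 7)/(9*(k^2 + 8*k + 7))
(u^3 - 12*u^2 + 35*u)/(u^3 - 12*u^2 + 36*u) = (u^2 - 12*u + 35)/(u^2 - 12*u + 36)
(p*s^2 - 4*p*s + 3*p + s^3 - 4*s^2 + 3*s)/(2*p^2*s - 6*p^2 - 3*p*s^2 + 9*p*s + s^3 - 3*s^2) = (p*s - p + s^2 - s)/(2*p^2 - 3*p*s + s^2)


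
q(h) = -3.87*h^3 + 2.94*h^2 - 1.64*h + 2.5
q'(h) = -11.61*h^2 + 5.88*h - 1.64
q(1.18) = -1.70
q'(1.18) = -10.87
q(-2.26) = 65.89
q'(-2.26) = -74.23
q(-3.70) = 244.84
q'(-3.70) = -182.34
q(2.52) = -44.89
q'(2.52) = -60.55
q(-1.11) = 13.24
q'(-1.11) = -22.47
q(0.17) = 2.29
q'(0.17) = -0.98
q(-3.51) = 211.83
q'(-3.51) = -165.32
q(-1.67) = 31.46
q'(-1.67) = -43.84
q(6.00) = -737.42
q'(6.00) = -384.32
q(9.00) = -2595.35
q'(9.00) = -889.13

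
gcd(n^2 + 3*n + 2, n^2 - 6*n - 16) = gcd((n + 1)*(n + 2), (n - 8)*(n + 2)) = n + 2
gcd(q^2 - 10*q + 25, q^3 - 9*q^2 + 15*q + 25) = q^2 - 10*q + 25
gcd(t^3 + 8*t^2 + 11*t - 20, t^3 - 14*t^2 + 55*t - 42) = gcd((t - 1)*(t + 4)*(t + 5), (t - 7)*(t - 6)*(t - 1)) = t - 1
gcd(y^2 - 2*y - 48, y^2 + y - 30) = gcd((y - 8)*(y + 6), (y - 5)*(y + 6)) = y + 6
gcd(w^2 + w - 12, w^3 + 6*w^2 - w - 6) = 1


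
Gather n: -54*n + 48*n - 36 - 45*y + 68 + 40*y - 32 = -6*n - 5*y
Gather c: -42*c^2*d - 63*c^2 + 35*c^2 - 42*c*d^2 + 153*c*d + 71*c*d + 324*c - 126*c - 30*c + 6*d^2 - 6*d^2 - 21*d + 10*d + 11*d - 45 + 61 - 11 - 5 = c^2*(-42*d - 28) + c*(-42*d^2 + 224*d + 168)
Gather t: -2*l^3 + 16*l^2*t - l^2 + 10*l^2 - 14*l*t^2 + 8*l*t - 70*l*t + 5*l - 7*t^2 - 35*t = -2*l^3 + 9*l^2 + 5*l + t^2*(-14*l - 7) + t*(16*l^2 - 62*l - 35)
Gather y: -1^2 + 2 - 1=0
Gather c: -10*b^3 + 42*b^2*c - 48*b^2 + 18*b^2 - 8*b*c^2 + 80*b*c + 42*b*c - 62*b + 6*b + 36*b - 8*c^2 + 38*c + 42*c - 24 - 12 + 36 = -10*b^3 - 30*b^2 - 20*b + c^2*(-8*b - 8) + c*(42*b^2 + 122*b + 80)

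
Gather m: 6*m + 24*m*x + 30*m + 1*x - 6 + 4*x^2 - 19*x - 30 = m*(24*x + 36) + 4*x^2 - 18*x - 36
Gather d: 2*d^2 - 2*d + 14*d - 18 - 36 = 2*d^2 + 12*d - 54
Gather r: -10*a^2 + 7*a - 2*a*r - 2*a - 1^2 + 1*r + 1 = -10*a^2 + 5*a + r*(1 - 2*a)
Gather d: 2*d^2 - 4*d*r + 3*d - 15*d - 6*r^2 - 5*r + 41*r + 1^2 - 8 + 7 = 2*d^2 + d*(-4*r - 12) - 6*r^2 + 36*r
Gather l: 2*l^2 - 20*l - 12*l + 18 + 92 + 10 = 2*l^2 - 32*l + 120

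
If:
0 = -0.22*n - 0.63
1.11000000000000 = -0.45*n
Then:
No Solution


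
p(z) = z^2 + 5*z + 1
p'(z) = 2*z + 5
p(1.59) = 11.48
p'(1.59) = 8.18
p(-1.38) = -4.00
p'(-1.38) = 2.24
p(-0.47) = -1.13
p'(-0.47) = 4.06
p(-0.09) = 0.56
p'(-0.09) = 4.82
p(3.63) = 32.33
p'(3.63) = 12.26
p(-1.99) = -4.99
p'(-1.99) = 1.02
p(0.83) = 5.84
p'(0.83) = 6.66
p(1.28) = 9.04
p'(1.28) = 7.56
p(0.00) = 1.00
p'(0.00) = 5.00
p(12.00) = 205.00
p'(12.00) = 29.00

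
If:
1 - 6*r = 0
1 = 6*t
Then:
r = 1/6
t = 1/6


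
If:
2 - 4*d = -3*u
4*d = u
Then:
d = -1/4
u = -1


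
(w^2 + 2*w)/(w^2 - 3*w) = (w + 2)/(w - 3)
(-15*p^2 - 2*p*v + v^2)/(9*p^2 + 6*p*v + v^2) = (-5*p + v)/(3*p + v)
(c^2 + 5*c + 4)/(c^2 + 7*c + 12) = (c + 1)/(c + 3)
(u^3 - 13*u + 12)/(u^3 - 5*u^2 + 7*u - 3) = (u + 4)/(u - 1)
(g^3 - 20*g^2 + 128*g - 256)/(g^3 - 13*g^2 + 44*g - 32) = (g - 8)/(g - 1)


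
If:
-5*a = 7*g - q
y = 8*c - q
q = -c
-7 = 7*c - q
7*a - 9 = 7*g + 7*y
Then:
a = -181/48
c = -7/8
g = 947/336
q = 7/8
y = -63/8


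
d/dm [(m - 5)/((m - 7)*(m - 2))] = (-m^2 + 10*m - 31)/(m^4 - 18*m^3 + 109*m^2 - 252*m + 196)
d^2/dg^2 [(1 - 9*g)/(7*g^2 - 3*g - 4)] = 2*((9*g - 1)*(14*g - 3)^2 + (189*g - 34)*(-7*g^2 + 3*g + 4))/(-7*g^2 + 3*g + 4)^3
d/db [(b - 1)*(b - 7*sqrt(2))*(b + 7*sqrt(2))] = 3*b^2 - 2*b - 98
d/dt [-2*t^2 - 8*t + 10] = -4*t - 8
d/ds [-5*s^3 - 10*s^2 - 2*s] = -15*s^2 - 20*s - 2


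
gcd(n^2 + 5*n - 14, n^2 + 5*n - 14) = n^2 + 5*n - 14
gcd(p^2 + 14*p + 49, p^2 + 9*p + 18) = 1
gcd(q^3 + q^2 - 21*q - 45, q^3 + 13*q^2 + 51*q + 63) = q^2 + 6*q + 9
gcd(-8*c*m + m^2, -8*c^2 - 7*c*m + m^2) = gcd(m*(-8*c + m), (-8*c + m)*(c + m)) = 8*c - m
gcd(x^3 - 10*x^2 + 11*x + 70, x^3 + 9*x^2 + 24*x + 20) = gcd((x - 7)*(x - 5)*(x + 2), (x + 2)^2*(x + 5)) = x + 2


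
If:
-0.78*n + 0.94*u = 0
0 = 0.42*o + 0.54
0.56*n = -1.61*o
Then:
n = 3.70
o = -1.29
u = 3.07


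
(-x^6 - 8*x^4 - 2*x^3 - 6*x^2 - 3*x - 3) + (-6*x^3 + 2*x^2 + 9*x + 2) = -x^6 - 8*x^4 - 8*x^3 - 4*x^2 + 6*x - 1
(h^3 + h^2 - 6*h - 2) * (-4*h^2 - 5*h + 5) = -4*h^5 - 9*h^4 + 24*h^3 + 43*h^2 - 20*h - 10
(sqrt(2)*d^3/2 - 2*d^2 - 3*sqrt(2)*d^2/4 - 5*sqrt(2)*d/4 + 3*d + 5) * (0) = 0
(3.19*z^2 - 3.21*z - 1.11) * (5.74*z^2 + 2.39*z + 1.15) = 18.3106*z^4 - 10.8013*z^3 - 10.3748*z^2 - 6.3444*z - 1.2765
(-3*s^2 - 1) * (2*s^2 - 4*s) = -6*s^4 + 12*s^3 - 2*s^2 + 4*s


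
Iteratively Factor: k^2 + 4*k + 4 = (k + 2)*(k + 2)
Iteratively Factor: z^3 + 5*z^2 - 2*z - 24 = (z - 2)*(z^2 + 7*z + 12) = (z - 2)*(z + 4)*(z + 3)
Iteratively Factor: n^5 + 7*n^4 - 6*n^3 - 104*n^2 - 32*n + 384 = (n + 4)*(n^4 + 3*n^3 - 18*n^2 - 32*n + 96) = (n - 3)*(n + 4)*(n^3 + 6*n^2 - 32) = (n - 3)*(n + 4)^2*(n^2 + 2*n - 8) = (n - 3)*(n - 2)*(n + 4)^2*(n + 4)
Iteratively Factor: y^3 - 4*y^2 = (y)*(y^2 - 4*y) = y^2*(y - 4)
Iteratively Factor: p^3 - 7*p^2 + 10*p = (p - 5)*(p^2 - 2*p) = (p - 5)*(p - 2)*(p)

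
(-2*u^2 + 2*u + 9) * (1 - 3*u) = 6*u^3 - 8*u^2 - 25*u + 9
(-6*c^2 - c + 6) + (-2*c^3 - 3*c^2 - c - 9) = -2*c^3 - 9*c^2 - 2*c - 3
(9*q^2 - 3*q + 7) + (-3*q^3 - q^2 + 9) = -3*q^3 + 8*q^2 - 3*q + 16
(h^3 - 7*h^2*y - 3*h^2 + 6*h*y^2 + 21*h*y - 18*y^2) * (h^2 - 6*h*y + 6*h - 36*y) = h^5 - 13*h^4*y + 3*h^4 + 48*h^3*y^2 - 39*h^3*y - 18*h^3 - 36*h^2*y^3 + 144*h^2*y^2 + 234*h^2*y - 108*h*y^3 - 864*h*y^2 + 648*y^3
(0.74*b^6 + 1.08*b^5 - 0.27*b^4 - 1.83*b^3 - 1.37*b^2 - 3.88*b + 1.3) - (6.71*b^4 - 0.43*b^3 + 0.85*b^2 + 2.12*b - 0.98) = 0.74*b^6 + 1.08*b^5 - 6.98*b^4 - 1.4*b^3 - 2.22*b^2 - 6.0*b + 2.28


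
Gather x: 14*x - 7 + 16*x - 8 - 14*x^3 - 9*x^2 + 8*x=-14*x^3 - 9*x^2 + 38*x - 15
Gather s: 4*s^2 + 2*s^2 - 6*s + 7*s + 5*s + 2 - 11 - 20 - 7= 6*s^2 + 6*s - 36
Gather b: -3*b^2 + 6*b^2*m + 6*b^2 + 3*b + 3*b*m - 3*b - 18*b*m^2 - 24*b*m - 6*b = b^2*(6*m + 3) + b*(-18*m^2 - 21*m - 6)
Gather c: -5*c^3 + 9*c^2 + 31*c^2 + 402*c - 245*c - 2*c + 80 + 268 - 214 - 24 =-5*c^3 + 40*c^2 + 155*c + 110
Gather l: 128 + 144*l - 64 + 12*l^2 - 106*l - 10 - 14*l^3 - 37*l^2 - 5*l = -14*l^3 - 25*l^2 + 33*l + 54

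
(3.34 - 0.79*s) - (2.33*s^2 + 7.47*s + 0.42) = -2.33*s^2 - 8.26*s + 2.92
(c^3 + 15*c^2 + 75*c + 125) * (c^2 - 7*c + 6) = c^5 + 8*c^4 - 24*c^3 - 310*c^2 - 425*c + 750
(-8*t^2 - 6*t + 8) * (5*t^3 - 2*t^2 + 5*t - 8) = -40*t^5 - 14*t^4 + 12*t^3 + 18*t^2 + 88*t - 64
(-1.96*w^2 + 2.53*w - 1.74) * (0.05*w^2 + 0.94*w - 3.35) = -0.098*w^4 - 1.7159*w^3 + 8.8572*w^2 - 10.1111*w + 5.829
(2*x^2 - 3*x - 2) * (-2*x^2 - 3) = -4*x^4 + 6*x^3 - 2*x^2 + 9*x + 6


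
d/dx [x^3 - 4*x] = 3*x^2 - 4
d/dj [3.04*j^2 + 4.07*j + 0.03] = 6.08*j + 4.07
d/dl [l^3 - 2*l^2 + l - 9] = 3*l^2 - 4*l + 1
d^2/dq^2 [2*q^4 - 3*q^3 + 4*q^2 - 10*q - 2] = 24*q^2 - 18*q + 8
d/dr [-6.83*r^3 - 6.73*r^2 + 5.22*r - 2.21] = -20.49*r^2 - 13.46*r + 5.22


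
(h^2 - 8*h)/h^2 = (h - 8)/h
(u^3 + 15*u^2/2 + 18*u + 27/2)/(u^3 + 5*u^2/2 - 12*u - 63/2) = (2*u + 3)/(2*u - 7)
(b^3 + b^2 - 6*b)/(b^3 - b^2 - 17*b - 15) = b*(b - 2)/(b^2 - 4*b - 5)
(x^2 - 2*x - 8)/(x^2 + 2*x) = (x - 4)/x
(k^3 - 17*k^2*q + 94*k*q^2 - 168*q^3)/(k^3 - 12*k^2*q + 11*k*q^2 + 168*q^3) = (-k^2 + 10*k*q - 24*q^2)/(-k^2 + 5*k*q + 24*q^2)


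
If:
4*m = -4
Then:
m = -1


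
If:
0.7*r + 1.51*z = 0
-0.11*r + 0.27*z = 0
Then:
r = 0.00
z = 0.00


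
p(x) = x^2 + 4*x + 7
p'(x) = 2*x + 4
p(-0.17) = 6.35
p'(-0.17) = 3.66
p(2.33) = 21.75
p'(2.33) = 8.66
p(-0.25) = 6.06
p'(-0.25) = 3.50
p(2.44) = 22.71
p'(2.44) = 8.88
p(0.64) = 9.97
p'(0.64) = 5.28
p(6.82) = 80.79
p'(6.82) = 17.64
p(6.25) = 71.06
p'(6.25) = 16.50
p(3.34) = 31.52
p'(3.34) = 10.68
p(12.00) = 199.00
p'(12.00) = 28.00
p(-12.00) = 103.00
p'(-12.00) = -20.00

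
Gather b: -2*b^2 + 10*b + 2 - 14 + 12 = -2*b^2 + 10*b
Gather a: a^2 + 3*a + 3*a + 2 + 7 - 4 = a^2 + 6*a + 5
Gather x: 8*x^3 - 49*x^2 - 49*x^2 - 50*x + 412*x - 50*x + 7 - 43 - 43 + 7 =8*x^3 - 98*x^2 + 312*x - 72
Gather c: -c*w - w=-c*w - w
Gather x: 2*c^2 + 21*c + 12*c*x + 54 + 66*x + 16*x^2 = 2*c^2 + 21*c + 16*x^2 + x*(12*c + 66) + 54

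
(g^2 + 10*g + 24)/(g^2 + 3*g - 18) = (g + 4)/(g - 3)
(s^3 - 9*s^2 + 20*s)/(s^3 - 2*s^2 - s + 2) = s*(s^2 - 9*s + 20)/(s^3 - 2*s^2 - s + 2)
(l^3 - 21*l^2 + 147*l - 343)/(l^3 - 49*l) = (l^2 - 14*l + 49)/(l*(l + 7))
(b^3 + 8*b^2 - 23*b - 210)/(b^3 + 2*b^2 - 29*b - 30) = (b + 7)/(b + 1)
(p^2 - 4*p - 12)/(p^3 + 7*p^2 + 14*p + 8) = (p - 6)/(p^2 + 5*p + 4)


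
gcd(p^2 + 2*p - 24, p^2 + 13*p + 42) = p + 6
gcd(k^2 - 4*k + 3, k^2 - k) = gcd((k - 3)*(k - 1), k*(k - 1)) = k - 1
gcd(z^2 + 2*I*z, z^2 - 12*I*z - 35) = 1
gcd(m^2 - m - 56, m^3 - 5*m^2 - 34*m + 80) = m - 8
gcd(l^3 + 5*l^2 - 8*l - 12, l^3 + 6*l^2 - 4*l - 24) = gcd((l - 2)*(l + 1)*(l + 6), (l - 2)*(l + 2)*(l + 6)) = l^2 + 4*l - 12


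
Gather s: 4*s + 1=4*s + 1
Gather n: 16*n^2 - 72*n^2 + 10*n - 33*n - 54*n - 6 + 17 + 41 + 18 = -56*n^2 - 77*n + 70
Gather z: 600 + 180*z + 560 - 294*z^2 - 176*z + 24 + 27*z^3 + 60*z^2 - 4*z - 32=27*z^3 - 234*z^2 + 1152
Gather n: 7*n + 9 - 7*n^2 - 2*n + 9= -7*n^2 + 5*n + 18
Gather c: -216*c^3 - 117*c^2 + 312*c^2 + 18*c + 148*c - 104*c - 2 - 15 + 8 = -216*c^3 + 195*c^2 + 62*c - 9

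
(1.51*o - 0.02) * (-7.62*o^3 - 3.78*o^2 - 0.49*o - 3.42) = -11.5062*o^4 - 5.5554*o^3 - 0.6643*o^2 - 5.1544*o + 0.0684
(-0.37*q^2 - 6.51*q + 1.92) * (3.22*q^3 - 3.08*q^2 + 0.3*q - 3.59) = -1.1914*q^5 - 19.8226*q^4 + 26.1222*q^3 - 6.5383*q^2 + 23.9469*q - 6.8928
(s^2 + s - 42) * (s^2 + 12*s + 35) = s^4 + 13*s^3 + 5*s^2 - 469*s - 1470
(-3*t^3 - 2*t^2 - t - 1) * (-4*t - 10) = 12*t^4 + 38*t^3 + 24*t^2 + 14*t + 10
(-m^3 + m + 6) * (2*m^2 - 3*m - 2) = -2*m^5 + 3*m^4 + 4*m^3 + 9*m^2 - 20*m - 12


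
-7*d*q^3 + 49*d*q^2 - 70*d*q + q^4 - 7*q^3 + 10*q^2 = q*(-7*d + q)*(q - 5)*(q - 2)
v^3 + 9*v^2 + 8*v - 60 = (v - 2)*(v + 5)*(v + 6)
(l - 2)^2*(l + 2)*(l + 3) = l^4 + l^3 - 10*l^2 - 4*l + 24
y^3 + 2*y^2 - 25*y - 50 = (y - 5)*(y + 2)*(y + 5)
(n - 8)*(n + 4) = n^2 - 4*n - 32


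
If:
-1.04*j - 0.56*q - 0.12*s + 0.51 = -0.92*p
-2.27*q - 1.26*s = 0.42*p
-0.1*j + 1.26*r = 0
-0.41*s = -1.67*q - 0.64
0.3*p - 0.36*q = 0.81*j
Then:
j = -0.22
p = -0.84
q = -0.22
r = -0.02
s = 0.67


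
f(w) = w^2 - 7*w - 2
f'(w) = 2*w - 7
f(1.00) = -8.00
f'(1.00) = -5.00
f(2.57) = -13.39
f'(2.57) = -1.86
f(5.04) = -11.88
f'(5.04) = 3.08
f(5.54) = -10.09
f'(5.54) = 4.08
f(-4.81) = 54.81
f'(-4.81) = -16.62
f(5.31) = -10.97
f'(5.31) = 3.62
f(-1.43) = 10.05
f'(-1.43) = -9.86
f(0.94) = -7.70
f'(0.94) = -5.12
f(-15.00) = 328.00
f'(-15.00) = -37.00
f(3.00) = -14.00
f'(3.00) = -1.00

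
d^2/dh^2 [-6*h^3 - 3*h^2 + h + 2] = -36*h - 6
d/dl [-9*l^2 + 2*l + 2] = 2 - 18*l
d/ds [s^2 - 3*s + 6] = 2*s - 3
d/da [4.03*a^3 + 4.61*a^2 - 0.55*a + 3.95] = 12.09*a^2 + 9.22*a - 0.55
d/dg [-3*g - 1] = -3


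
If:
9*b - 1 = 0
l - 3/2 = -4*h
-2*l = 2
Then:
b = 1/9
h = 5/8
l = -1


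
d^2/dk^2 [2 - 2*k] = 0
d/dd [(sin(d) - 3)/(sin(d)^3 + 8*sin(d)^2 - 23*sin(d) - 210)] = (-2*sin(d)^3 + sin(d)^2 + 48*sin(d) - 279)*cos(d)/(sin(d)^3 + 8*sin(d)^2 - 23*sin(d) - 210)^2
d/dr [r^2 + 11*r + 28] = 2*r + 11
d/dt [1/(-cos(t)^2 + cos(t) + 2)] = (1 - 2*cos(t))*sin(t)/(sin(t)^2 + cos(t) + 1)^2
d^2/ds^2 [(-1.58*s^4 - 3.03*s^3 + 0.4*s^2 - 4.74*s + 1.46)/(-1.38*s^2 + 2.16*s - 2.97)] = (6.017904*s^6 - 28.257984*s^5 + 83.084616*s^4 - 143.071164*s^3 + 43.770024*s^2 + 69.911586*s + 52.103736)/(2.628072*s^6 - 12.340512*s^5 + 36.283788*s^4 - 63.195552*s^3 + 78.089022*s^2 - 57.159432*s + 26.198073)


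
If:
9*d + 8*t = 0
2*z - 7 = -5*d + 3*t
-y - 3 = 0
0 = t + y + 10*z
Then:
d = 32/43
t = -36/43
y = -3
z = 33/86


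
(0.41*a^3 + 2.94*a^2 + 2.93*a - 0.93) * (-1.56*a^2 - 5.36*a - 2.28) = -0.6396*a^5 - 6.784*a^4 - 21.264*a^3 - 20.9572*a^2 - 1.6956*a + 2.1204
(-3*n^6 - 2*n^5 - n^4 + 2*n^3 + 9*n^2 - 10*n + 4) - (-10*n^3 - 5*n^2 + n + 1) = -3*n^6 - 2*n^5 - n^4 + 12*n^3 + 14*n^2 - 11*n + 3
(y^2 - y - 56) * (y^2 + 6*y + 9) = y^4 + 5*y^3 - 53*y^2 - 345*y - 504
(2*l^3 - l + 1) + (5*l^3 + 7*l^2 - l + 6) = 7*l^3 + 7*l^2 - 2*l + 7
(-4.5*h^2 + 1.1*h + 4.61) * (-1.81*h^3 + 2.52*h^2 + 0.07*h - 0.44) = 8.145*h^5 - 13.331*h^4 - 5.8871*h^3 + 13.6742*h^2 - 0.1613*h - 2.0284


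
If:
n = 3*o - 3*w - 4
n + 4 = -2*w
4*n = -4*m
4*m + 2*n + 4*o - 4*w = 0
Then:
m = -8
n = 8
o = -2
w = -6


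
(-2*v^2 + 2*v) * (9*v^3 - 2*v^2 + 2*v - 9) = -18*v^5 + 22*v^4 - 8*v^3 + 22*v^2 - 18*v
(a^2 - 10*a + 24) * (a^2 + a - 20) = a^4 - 9*a^3 - 6*a^2 + 224*a - 480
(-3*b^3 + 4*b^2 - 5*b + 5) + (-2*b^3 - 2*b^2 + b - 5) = -5*b^3 + 2*b^2 - 4*b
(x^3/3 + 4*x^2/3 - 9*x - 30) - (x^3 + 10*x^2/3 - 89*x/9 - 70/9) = -2*x^3/3 - 2*x^2 + 8*x/9 - 200/9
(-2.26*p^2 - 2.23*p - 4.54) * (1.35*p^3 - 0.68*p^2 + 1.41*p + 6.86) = -3.051*p^5 - 1.4737*p^4 - 7.7992*p^3 - 15.5607*p^2 - 21.6992*p - 31.1444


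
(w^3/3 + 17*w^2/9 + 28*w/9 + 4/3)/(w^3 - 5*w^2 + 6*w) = (3*w^3 + 17*w^2 + 28*w + 12)/(9*w*(w^2 - 5*w + 6))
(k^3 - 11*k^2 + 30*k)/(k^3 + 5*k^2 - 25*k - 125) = k*(k - 6)/(k^2 + 10*k + 25)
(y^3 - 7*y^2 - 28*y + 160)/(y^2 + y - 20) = y - 8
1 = 1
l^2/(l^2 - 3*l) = l/(l - 3)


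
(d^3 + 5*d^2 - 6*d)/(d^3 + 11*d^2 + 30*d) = (d - 1)/(d + 5)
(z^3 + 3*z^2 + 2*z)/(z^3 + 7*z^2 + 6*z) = (z + 2)/(z + 6)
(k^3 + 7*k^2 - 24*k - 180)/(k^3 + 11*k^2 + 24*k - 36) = (k - 5)/(k - 1)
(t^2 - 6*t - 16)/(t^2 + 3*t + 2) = (t - 8)/(t + 1)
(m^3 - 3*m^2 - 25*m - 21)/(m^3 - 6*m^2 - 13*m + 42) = (m + 1)/(m - 2)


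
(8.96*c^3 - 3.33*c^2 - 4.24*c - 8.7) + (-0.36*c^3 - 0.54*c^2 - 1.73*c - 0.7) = 8.6*c^3 - 3.87*c^2 - 5.97*c - 9.4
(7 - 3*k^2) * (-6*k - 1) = 18*k^3 + 3*k^2 - 42*k - 7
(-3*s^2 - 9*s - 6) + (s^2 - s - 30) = -2*s^2 - 10*s - 36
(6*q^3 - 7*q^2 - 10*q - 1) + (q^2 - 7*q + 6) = 6*q^3 - 6*q^2 - 17*q + 5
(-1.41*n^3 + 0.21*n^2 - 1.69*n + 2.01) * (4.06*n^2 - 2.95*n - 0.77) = -5.7246*n^5 + 5.0121*n^4 - 6.3952*n^3 + 12.9844*n^2 - 4.6282*n - 1.5477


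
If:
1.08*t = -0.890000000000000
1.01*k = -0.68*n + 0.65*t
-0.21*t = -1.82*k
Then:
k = -0.10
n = -0.65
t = -0.82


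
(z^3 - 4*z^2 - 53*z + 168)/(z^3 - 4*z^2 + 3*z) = (z^2 - z - 56)/(z*(z - 1))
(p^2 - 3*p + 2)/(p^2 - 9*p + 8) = (p - 2)/(p - 8)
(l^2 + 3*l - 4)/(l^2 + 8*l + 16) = (l - 1)/(l + 4)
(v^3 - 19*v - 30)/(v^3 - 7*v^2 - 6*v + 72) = (v^2 - 3*v - 10)/(v^2 - 10*v + 24)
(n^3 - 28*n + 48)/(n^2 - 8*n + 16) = (n^2 + 4*n - 12)/(n - 4)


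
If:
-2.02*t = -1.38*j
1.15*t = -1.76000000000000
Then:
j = -2.24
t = -1.53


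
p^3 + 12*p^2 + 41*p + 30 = (p + 1)*(p + 5)*(p + 6)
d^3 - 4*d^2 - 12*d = d*(d - 6)*(d + 2)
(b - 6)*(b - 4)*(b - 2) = b^3 - 12*b^2 + 44*b - 48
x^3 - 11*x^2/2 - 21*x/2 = x*(x - 7)*(x + 3/2)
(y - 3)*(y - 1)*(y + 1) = y^3 - 3*y^2 - y + 3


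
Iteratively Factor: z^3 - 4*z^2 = (z - 4)*(z^2) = z*(z - 4)*(z)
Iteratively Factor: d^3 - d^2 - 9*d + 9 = (d - 1)*(d^2 - 9) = (d - 3)*(d - 1)*(d + 3)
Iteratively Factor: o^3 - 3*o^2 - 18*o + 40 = (o + 4)*(o^2 - 7*o + 10) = (o - 2)*(o + 4)*(o - 5)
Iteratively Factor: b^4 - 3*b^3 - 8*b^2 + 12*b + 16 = (b - 4)*(b^3 + b^2 - 4*b - 4) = (b - 4)*(b - 2)*(b^2 + 3*b + 2) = (b - 4)*(b - 2)*(b + 1)*(b + 2)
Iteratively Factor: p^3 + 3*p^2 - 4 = (p + 2)*(p^2 + p - 2) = (p + 2)^2*(p - 1)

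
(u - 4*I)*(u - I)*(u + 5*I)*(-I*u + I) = -I*u^4 + I*u^3 - 21*I*u^2 - 20*u + 21*I*u + 20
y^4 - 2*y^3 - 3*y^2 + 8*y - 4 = (y - 2)*(y - 1)^2*(y + 2)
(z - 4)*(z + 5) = z^2 + z - 20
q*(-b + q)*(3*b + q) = -3*b^2*q + 2*b*q^2 + q^3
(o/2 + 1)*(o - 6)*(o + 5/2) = o^3/2 - 3*o^2/4 - 11*o - 15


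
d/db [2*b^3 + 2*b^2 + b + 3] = 6*b^2 + 4*b + 1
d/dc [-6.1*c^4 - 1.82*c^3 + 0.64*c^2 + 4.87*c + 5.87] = -24.4*c^3 - 5.46*c^2 + 1.28*c + 4.87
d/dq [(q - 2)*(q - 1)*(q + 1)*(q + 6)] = 4*q^3 + 12*q^2 - 26*q - 4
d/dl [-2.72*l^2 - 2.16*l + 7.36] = -5.44*l - 2.16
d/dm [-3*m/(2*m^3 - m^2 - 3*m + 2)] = 3*(4*m^3 - m^2 - 2)/(4*m^6 - 4*m^5 - 11*m^4 + 14*m^3 + 5*m^2 - 12*m + 4)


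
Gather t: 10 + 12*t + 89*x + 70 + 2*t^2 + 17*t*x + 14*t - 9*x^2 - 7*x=2*t^2 + t*(17*x + 26) - 9*x^2 + 82*x + 80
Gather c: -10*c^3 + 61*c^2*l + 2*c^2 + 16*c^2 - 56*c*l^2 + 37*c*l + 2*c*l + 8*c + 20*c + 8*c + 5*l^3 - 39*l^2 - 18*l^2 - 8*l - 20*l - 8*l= -10*c^3 + c^2*(61*l + 18) + c*(-56*l^2 + 39*l + 36) + 5*l^3 - 57*l^2 - 36*l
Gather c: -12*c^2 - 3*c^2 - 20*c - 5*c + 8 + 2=-15*c^2 - 25*c + 10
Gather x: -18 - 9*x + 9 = -9*x - 9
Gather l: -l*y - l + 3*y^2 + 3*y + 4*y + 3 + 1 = l*(-y - 1) + 3*y^2 + 7*y + 4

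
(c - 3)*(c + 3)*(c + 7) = c^3 + 7*c^2 - 9*c - 63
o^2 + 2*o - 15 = (o - 3)*(o + 5)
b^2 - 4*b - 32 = (b - 8)*(b + 4)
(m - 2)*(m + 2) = m^2 - 4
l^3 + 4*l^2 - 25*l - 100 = (l - 5)*(l + 4)*(l + 5)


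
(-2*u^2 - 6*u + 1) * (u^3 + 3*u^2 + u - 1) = -2*u^5 - 12*u^4 - 19*u^3 - u^2 + 7*u - 1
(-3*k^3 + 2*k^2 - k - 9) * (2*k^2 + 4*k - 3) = -6*k^5 - 8*k^4 + 15*k^3 - 28*k^2 - 33*k + 27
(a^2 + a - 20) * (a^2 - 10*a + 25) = a^4 - 9*a^3 - 5*a^2 + 225*a - 500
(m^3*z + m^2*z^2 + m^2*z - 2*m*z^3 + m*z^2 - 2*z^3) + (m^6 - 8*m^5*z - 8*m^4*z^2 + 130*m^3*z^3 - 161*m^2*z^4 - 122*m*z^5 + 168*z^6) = m^6 - 8*m^5*z - 8*m^4*z^2 + 130*m^3*z^3 + m^3*z - 161*m^2*z^4 + m^2*z^2 + m^2*z - 122*m*z^5 - 2*m*z^3 + m*z^2 + 168*z^6 - 2*z^3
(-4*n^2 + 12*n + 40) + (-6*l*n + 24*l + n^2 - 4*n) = -6*l*n + 24*l - 3*n^2 + 8*n + 40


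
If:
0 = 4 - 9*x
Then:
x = 4/9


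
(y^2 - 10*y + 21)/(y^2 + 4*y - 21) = (y - 7)/(y + 7)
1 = 1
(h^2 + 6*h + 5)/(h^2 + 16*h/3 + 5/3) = 3*(h + 1)/(3*h + 1)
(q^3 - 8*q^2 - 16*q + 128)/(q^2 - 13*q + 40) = (q^2 - 16)/(q - 5)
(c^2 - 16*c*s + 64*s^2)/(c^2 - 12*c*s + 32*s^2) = (-c + 8*s)/(-c + 4*s)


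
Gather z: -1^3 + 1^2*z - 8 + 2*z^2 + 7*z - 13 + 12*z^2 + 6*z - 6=14*z^2 + 14*z - 28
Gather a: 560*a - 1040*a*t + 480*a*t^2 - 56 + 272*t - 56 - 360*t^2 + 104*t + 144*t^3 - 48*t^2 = a*(480*t^2 - 1040*t + 560) + 144*t^3 - 408*t^2 + 376*t - 112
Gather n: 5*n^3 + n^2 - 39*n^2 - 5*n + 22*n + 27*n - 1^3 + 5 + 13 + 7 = 5*n^3 - 38*n^2 + 44*n + 24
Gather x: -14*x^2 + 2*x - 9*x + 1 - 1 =-14*x^2 - 7*x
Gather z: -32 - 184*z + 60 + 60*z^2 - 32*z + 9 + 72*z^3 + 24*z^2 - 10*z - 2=72*z^3 + 84*z^2 - 226*z + 35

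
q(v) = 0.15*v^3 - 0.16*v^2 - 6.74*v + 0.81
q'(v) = 0.45*v^2 - 0.32*v - 6.74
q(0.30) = -1.22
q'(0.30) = -6.80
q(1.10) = -6.60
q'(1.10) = -6.55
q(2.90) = -16.42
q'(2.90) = -3.88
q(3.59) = -18.51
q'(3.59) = -2.09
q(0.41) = -1.97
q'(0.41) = -6.80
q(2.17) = -13.04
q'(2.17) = -5.32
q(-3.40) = 15.98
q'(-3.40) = -0.45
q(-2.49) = 14.28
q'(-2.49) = -3.15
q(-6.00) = 3.09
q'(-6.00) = 11.38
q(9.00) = 36.54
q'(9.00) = 26.83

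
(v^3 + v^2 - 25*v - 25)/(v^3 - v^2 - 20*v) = (v^2 + 6*v + 5)/(v*(v + 4))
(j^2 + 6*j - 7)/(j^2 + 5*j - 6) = (j + 7)/(j + 6)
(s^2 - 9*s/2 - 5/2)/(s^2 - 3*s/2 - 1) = (s - 5)/(s - 2)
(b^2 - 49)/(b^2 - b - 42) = (b + 7)/(b + 6)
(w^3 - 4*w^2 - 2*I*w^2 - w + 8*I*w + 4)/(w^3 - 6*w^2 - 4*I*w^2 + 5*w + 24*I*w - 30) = (w^3 - 2*w^2*(2 + I) + w*(-1 + 8*I) + 4)/(w^3 - 2*w^2*(3 + 2*I) + w*(5 + 24*I) - 30)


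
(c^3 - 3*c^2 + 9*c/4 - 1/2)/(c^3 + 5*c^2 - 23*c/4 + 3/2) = (c - 2)/(c + 6)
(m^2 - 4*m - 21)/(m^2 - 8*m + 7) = (m + 3)/(m - 1)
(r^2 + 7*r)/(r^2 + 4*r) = (r + 7)/(r + 4)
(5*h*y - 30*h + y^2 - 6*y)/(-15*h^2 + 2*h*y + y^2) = (y - 6)/(-3*h + y)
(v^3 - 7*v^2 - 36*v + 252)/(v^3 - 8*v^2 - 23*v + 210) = (v + 6)/(v + 5)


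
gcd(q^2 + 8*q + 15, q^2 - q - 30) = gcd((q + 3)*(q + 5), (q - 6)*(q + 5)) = q + 5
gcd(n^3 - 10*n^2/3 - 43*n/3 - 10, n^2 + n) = n + 1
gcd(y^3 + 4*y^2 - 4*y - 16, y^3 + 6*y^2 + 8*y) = y^2 + 6*y + 8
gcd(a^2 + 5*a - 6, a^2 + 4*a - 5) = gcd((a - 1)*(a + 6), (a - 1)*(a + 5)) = a - 1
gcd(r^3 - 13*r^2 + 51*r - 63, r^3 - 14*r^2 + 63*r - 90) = r - 3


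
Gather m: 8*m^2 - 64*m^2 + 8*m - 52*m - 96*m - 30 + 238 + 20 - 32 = -56*m^2 - 140*m + 196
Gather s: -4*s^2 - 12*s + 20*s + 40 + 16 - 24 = -4*s^2 + 8*s + 32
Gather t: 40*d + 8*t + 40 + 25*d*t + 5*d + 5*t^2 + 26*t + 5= 45*d + 5*t^2 + t*(25*d + 34) + 45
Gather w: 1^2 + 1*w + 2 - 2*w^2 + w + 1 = -2*w^2 + 2*w + 4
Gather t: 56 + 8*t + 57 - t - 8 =7*t + 105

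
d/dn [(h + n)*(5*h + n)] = 6*h + 2*n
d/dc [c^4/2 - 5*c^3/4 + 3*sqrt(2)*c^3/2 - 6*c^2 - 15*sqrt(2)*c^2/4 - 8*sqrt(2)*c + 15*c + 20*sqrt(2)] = 2*c^3 - 15*c^2/4 + 9*sqrt(2)*c^2/2 - 12*c - 15*sqrt(2)*c/2 - 8*sqrt(2) + 15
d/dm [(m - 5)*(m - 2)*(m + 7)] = 3*m^2 - 39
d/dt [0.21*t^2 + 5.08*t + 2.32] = 0.42*t + 5.08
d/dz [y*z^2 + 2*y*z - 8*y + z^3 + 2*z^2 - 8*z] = 2*y*z + 2*y + 3*z^2 + 4*z - 8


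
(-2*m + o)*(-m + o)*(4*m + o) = 8*m^3 - 10*m^2*o + m*o^2 + o^3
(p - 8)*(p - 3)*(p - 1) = p^3 - 12*p^2 + 35*p - 24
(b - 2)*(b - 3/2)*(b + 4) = b^3 + b^2/2 - 11*b + 12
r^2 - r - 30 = (r - 6)*(r + 5)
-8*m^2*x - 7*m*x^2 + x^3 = x*(-8*m + x)*(m + x)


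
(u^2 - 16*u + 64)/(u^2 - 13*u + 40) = (u - 8)/(u - 5)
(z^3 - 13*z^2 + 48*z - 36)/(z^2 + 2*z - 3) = (z^2 - 12*z + 36)/(z + 3)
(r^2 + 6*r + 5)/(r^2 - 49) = (r^2 + 6*r + 5)/(r^2 - 49)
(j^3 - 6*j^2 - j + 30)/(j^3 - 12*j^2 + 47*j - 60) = (j + 2)/(j - 4)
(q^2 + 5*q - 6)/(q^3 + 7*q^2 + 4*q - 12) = 1/(q + 2)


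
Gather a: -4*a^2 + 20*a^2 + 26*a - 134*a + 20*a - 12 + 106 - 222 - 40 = 16*a^2 - 88*a - 168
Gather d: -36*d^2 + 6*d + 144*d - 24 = -36*d^2 + 150*d - 24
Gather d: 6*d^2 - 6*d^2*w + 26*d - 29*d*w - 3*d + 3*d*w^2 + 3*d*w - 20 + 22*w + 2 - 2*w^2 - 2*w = d^2*(6 - 6*w) + d*(3*w^2 - 26*w + 23) - 2*w^2 + 20*w - 18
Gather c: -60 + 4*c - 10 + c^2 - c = c^2 + 3*c - 70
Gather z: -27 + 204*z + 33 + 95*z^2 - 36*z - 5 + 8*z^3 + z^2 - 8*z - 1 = 8*z^3 + 96*z^2 + 160*z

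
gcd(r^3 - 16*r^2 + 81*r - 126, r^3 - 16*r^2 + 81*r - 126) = r^3 - 16*r^2 + 81*r - 126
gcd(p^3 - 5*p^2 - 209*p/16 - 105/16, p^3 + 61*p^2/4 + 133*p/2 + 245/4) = p + 5/4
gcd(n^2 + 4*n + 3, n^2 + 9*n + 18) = n + 3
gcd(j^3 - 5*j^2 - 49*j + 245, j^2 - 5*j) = j - 5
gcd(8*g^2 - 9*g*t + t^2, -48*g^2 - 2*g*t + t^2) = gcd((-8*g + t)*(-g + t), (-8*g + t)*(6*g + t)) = -8*g + t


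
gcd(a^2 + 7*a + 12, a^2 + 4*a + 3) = a + 3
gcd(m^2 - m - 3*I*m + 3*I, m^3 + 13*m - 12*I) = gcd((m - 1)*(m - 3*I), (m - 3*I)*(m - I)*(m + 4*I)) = m - 3*I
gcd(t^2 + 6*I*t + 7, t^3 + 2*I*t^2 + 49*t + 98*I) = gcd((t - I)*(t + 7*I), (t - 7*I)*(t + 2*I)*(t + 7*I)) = t + 7*I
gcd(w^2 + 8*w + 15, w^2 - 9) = w + 3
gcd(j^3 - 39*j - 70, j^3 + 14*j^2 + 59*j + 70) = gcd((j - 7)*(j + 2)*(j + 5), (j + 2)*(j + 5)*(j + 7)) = j^2 + 7*j + 10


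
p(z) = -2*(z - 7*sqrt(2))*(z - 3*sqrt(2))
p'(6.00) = 4.28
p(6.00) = 13.71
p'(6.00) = 4.28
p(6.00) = 13.71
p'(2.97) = 16.40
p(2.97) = -17.64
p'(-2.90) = 39.88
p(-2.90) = -182.84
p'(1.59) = 21.92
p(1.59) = -44.08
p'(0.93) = 24.56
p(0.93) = -59.43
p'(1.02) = 24.20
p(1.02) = -57.23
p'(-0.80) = 31.48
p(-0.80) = -107.91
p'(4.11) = 11.84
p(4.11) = -1.54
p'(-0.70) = 31.08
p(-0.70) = -104.78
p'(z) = -4*z + 20*sqrt(2)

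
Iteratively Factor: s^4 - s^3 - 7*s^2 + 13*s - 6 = (s - 2)*(s^3 + s^2 - 5*s + 3) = (s - 2)*(s - 1)*(s^2 + 2*s - 3) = (s - 2)*(s - 1)^2*(s + 3)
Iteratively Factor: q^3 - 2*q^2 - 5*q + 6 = (q - 3)*(q^2 + q - 2) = (q - 3)*(q + 2)*(q - 1)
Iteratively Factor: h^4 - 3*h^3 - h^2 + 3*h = (h)*(h^3 - 3*h^2 - h + 3) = h*(h - 3)*(h^2 - 1) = h*(h - 3)*(h + 1)*(h - 1)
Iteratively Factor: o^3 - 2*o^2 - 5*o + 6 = (o - 1)*(o^2 - o - 6) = (o - 3)*(o - 1)*(o + 2)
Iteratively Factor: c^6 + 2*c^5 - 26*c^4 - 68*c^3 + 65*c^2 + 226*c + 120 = (c + 4)*(c^5 - 2*c^4 - 18*c^3 + 4*c^2 + 49*c + 30) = (c - 2)*(c + 4)*(c^4 - 18*c^2 - 32*c - 15) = (c - 2)*(c + 3)*(c + 4)*(c^3 - 3*c^2 - 9*c - 5) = (c - 5)*(c - 2)*(c + 3)*(c + 4)*(c^2 + 2*c + 1) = (c - 5)*(c - 2)*(c + 1)*(c + 3)*(c + 4)*(c + 1)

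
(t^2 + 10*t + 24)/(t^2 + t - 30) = (t + 4)/(t - 5)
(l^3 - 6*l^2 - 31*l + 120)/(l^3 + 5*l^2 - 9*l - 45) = (l - 8)/(l + 3)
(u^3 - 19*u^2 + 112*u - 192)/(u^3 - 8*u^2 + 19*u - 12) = (u^2 - 16*u + 64)/(u^2 - 5*u + 4)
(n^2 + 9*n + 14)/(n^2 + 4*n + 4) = (n + 7)/(n + 2)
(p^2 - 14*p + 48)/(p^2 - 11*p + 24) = (p - 6)/(p - 3)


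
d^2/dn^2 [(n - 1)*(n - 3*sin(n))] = (3*n - 3)*sin(n) - 6*cos(n) + 2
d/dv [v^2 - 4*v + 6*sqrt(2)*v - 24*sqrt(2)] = 2*v - 4 + 6*sqrt(2)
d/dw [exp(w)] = exp(w)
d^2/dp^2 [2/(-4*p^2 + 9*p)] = 4*(4*p*(4*p - 9) - (8*p - 9)^2)/(p^3*(4*p - 9)^3)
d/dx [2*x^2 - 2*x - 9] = 4*x - 2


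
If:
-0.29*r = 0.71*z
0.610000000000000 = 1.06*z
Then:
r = -1.41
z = 0.58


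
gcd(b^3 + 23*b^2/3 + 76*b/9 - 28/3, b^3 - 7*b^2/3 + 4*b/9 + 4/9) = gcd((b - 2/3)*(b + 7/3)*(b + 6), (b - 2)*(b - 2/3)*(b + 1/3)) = b - 2/3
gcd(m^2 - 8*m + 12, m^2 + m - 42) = m - 6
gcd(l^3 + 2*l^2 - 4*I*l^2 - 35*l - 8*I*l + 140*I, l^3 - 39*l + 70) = l^2 + 2*l - 35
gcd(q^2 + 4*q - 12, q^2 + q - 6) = q - 2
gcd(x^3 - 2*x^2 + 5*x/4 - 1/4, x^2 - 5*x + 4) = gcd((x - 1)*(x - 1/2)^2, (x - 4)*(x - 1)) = x - 1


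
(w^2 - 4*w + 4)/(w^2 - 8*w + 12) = (w - 2)/(w - 6)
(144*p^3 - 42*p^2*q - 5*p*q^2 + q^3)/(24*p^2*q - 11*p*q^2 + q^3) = (6*p + q)/q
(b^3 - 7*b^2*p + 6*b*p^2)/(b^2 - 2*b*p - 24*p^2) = b*(b - p)/(b + 4*p)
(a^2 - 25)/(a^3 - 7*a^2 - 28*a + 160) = (a - 5)/(a^2 - 12*a + 32)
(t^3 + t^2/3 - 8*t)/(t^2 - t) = (t^2 + t/3 - 8)/(t - 1)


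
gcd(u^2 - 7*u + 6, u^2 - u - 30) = u - 6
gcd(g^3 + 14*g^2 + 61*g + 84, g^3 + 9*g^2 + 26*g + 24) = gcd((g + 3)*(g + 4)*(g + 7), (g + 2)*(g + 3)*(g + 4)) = g^2 + 7*g + 12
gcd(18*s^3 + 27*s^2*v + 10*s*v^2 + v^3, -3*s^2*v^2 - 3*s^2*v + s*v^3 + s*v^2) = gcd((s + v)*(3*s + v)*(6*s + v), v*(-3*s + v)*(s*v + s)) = 1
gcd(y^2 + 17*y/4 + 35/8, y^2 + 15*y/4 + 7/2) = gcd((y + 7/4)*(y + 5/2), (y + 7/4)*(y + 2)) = y + 7/4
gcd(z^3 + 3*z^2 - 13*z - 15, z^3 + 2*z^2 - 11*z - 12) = z^2 - 2*z - 3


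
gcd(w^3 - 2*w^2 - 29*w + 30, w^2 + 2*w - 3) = w - 1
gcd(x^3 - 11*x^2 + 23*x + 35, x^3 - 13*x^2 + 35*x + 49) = x^2 - 6*x - 7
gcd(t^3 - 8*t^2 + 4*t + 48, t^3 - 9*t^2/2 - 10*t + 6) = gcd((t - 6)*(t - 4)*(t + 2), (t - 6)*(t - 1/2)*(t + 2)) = t^2 - 4*t - 12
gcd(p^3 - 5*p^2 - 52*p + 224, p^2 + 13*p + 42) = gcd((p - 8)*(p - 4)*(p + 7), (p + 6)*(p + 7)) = p + 7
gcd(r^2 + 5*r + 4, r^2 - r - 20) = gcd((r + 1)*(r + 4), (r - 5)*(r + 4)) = r + 4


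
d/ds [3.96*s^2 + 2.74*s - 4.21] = 7.92*s + 2.74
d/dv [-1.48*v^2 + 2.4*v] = 2.4 - 2.96*v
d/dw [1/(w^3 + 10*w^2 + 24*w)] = (-3*w^2 - 20*w - 24)/(w^2*(w^2 + 10*w + 24)^2)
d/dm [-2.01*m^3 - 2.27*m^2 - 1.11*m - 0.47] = -6.03*m^2 - 4.54*m - 1.11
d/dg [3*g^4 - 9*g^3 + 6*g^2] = 3*g*(4*g^2 - 9*g + 4)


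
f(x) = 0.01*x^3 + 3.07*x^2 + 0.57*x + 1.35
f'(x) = 0.03*x^2 + 6.14*x + 0.57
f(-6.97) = 143.13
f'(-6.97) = -40.77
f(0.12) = 1.46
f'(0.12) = 1.31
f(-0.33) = 1.50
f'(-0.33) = -1.45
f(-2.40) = 17.53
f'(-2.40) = -13.99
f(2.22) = 17.85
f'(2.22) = 14.35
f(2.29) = 18.87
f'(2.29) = 14.79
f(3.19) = 34.73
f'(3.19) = 20.46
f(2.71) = 25.64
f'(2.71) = 17.43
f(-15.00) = 649.80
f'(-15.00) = -84.78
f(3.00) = 30.96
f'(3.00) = 19.26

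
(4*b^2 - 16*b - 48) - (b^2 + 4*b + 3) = 3*b^2 - 20*b - 51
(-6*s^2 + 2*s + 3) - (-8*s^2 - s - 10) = 2*s^2 + 3*s + 13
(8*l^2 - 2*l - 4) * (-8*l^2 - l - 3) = -64*l^4 + 8*l^3 + 10*l^2 + 10*l + 12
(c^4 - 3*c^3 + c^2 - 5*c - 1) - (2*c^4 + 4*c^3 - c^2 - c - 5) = -c^4 - 7*c^3 + 2*c^2 - 4*c + 4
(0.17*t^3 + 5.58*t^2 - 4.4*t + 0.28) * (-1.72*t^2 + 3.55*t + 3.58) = -0.2924*t^5 - 8.9941*t^4 + 27.9856*t^3 + 3.8748*t^2 - 14.758*t + 1.0024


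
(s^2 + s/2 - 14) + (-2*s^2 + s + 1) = -s^2 + 3*s/2 - 13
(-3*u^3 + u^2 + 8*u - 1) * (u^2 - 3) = -3*u^5 + u^4 + 17*u^3 - 4*u^2 - 24*u + 3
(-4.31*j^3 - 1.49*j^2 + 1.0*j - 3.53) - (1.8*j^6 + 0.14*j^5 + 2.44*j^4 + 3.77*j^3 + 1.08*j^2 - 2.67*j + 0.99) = -1.8*j^6 - 0.14*j^5 - 2.44*j^4 - 8.08*j^3 - 2.57*j^2 + 3.67*j - 4.52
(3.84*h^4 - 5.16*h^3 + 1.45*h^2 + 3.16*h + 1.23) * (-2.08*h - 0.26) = -7.9872*h^5 + 9.7344*h^4 - 1.6744*h^3 - 6.9498*h^2 - 3.38*h - 0.3198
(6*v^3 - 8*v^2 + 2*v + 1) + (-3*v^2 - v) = 6*v^3 - 11*v^2 + v + 1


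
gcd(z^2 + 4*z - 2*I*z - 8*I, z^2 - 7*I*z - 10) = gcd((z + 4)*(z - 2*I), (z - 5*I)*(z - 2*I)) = z - 2*I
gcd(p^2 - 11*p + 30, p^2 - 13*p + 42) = p - 6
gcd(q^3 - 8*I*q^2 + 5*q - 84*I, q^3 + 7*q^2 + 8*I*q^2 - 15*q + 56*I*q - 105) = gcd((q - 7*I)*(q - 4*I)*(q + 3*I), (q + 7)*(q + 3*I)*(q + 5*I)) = q + 3*I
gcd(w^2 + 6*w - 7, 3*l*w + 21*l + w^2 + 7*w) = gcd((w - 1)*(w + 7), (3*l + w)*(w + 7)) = w + 7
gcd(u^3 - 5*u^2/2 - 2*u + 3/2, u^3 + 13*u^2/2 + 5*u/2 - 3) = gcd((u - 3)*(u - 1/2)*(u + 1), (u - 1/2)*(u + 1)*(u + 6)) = u^2 + u/2 - 1/2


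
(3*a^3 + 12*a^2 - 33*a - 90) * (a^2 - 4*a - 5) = 3*a^5 - 96*a^3 - 18*a^2 + 525*a + 450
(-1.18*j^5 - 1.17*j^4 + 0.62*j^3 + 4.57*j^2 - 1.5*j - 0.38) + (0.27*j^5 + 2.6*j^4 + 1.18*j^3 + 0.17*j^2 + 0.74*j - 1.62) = -0.91*j^5 + 1.43*j^4 + 1.8*j^3 + 4.74*j^2 - 0.76*j - 2.0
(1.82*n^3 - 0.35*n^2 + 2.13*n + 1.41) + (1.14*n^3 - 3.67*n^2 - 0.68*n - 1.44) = 2.96*n^3 - 4.02*n^2 + 1.45*n - 0.03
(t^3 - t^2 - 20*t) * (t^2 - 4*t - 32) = t^5 - 5*t^4 - 48*t^3 + 112*t^2 + 640*t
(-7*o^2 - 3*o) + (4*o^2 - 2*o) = -3*o^2 - 5*o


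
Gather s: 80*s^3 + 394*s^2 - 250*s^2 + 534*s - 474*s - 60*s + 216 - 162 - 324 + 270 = 80*s^3 + 144*s^2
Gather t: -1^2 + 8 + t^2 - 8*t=t^2 - 8*t + 7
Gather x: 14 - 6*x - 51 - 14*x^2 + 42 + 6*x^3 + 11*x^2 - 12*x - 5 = 6*x^3 - 3*x^2 - 18*x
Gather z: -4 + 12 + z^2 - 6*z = z^2 - 6*z + 8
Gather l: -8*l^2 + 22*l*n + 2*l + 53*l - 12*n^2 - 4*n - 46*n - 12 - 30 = -8*l^2 + l*(22*n + 55) - 12*n^2 - 50*n - 42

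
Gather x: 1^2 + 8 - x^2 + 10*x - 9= -x^2 + 10*x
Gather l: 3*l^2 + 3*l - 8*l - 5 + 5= 3*l^2 - 5*l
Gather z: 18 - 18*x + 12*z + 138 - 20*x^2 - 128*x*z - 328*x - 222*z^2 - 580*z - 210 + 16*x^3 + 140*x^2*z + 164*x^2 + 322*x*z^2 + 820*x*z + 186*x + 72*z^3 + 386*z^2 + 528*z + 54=16*x^3 + 144*x^2 - 160*x + 72*z^3 + z^2*(322*x + 164) + z*(140*x^2 + 692*x - 40)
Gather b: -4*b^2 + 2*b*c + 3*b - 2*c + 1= -4*b^2 + b*(2*c + 3) - 2*c + 1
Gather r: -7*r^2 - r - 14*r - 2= -7*r^2 - 15*r - 2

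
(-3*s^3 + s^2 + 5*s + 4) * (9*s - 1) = -27*s^4 + 12*s^3 + 44*s^2 + 31*s - 4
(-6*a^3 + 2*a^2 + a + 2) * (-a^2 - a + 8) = 6*a^5 + 4*a^4 - 51*a^3 + 13*a^2 + 6*a + 16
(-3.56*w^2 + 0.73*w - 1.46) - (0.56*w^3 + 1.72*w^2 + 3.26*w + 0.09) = -0.56*w^3 - 5.28*w^2 - 2.53*w - 1.55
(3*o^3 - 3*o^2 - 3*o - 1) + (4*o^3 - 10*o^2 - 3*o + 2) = 7*o^3 - 13*o^2 - 6*o + 1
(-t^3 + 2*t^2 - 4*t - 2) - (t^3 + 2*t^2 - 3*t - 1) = -2*t^3 - t - 1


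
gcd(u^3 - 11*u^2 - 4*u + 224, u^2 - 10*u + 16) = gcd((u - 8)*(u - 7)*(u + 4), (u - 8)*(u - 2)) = u - 8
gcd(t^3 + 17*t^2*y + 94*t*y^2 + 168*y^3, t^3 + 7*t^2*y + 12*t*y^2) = t + 4*y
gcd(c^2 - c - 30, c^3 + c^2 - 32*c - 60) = c^2 - c - 30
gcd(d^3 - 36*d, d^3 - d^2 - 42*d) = d^2 + 6*d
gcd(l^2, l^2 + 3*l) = l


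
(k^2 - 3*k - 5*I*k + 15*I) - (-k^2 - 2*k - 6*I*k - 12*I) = 2*k^2 - k + I*k + 27*I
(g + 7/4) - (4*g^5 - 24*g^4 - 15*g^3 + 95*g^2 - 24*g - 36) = -4*g^5 + 24*g^4 + 15*g^3 - 95*g^2 + 25*g + 151/4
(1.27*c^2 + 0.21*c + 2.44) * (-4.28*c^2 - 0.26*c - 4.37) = -5.4356*c^4 - 1.229*c^3 - 16.0477*c^2 - 1.5521*c - 10.6628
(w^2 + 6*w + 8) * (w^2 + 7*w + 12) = w^4 + 13*w^3 + 62*w^2 + 128*w + 96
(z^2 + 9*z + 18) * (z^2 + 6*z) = z^4 + 15*z^3 + 72*z^2 + 108*z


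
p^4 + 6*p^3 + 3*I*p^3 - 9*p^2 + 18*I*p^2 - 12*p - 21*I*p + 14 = (p - 1)*(p + 7)*(p + I)*(p + 2*I)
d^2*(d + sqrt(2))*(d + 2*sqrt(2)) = d^4 + 3*sqrt(2)*d^3 + 4*d^2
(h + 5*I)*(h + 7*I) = h^2 + 12*I*h - 35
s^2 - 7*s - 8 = (s - 8)*(s + 1)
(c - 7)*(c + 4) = c^2 - 3*c - 28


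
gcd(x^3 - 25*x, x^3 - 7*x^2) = x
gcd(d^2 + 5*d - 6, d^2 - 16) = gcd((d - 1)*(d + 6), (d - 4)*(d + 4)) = 1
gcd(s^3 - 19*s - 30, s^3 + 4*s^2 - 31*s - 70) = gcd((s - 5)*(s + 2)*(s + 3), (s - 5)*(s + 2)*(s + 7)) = s^2 - 3*s - 10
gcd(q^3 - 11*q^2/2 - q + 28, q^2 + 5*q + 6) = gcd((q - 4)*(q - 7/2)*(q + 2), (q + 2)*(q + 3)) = q + 2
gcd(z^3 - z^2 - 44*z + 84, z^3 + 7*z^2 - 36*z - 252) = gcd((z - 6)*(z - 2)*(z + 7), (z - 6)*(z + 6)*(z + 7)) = z^2 + z - 42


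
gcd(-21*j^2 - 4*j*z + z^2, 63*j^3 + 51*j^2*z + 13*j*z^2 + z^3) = 3*j + z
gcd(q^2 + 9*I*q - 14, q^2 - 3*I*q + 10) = q + 2*I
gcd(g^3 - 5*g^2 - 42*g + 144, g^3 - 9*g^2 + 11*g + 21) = g - 3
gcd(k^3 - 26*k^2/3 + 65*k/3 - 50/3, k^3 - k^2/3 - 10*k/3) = k - 2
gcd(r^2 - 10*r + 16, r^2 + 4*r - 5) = 1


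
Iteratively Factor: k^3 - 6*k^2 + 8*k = (k - 2)*(k^2 - 4*k) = k*(k - 2)*(k - 4)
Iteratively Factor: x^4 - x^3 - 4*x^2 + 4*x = (x + 2)*(x^3 - 3*x^2 + 2*x) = (x - 2)*(x + 2)*(x^2 - x) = x*(x - 2)*(x + 2)*(x - 1)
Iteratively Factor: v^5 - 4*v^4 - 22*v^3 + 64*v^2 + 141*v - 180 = (v - 4)*(v^4 - 22*v^2 - 24*v + 45) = (v - 4)*(v + 3)*(v^3 - 3*v^2 - 13*v + 15) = (v - 4)*(v - 1)*(v + 3)*(v^2 - 2*v - 15) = (v - 5)*(v - 4)*(v - 1)*(v + 3)*(v + 3)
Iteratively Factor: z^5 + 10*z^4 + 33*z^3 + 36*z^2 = (z)*(z^4 + 10*z^3 + 33*z^2 + 36*z) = z*(z + 4)*(z^3 + 6*z^2 + 9*z) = z*(z + 3)*(z + 4)*(z^2 + 3*z) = z*(z + 3)^2*(z + 4)*(z)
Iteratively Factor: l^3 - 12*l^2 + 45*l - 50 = (l - 2)*(l^2 - 10*l + 25) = (l - 5)*(l - 2)*(l - 5)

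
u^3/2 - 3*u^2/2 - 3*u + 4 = (u/2 + 1)*(u - 4)*(u - 1)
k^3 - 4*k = k*(k - 2)*(k + 2)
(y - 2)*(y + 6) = y^2 + 4*y - 12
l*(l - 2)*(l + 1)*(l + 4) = l^4 + 3*l^3 - 6*l^2 - 8*l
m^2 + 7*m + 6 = (m + 1)*(m + 6)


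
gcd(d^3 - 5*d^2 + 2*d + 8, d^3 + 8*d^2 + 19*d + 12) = d + 1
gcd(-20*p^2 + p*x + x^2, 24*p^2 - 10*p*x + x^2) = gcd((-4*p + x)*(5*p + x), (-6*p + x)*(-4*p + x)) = -4*p + x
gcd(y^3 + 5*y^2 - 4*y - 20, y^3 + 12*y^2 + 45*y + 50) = y^2 + 7*y + 10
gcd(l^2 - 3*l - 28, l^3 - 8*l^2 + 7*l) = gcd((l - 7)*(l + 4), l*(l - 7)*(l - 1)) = l - 7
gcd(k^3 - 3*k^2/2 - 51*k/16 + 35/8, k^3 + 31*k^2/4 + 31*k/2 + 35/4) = k + 7/4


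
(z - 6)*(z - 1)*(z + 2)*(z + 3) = z^4 - 2*z^3 - 23*z^2 - 12*z + 36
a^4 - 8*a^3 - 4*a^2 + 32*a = a*(a - 8)*(a - 2)*(a + 2)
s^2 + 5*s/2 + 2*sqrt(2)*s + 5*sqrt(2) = (s + 5/2)*(s + 2*sqrt(2))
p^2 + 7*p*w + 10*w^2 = (p + 2*w)*(p + 5*w)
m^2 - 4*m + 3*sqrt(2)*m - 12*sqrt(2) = (m - 4)*(m + 3*sqrt(2))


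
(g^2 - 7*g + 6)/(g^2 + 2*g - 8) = (g^2 - 7*g + 6)/(g^2 + 2*g - 8)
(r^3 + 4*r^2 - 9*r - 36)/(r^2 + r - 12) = r + 3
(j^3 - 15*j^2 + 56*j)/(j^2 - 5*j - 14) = j*(j - 8)/(j + 2)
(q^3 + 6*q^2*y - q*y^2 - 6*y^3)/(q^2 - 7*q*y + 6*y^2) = (-q^2 - 7*q*y - 6*y^2)/(-q + 6*y)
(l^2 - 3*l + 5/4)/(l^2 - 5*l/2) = (l - 1/2)/l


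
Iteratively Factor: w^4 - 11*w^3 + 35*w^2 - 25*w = (w - 5)*(w^3 - 6*w^2 + 5*w) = w*(w - 5)*(w^2 - 6*w + 5) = w*(w - 5)*(w - 1)*(w - 5)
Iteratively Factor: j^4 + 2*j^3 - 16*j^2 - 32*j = (j - 4)*(j^3 + 6*j^2 + 8*j) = (j - 4)*(j + 2)*(j^2 + 4*j) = (j - 4)*(j + 2)*(j + 4)*(j)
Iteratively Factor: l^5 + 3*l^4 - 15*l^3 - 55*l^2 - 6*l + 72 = (l - 4)*(l^4 + 7*l^3 + 13*l^2 - 3*l - 18) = (l - 4)*(l + 3)*(l^3 + 4*l^2 + l - 6) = (l - 4)*(l - 1)*(l + 3)*(l^2 + 5*l + 6) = (l - 4)*(l - 1)*(l + 2)*(l + 3)*(l + 3)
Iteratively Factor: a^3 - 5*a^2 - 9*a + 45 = (a - 3)*(a^2 - 2*a - 15) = (a - 5)*(a - 3)*(a + 3)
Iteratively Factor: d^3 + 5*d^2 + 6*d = (d + 3)*(d^2 + 2*d) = d*(d + 3)*(d + 2)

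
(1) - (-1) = 2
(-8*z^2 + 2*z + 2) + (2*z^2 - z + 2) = -6*z^2 + z + 4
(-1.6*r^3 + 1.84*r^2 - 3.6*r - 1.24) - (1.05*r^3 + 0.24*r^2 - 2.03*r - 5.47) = -2.65*r^3 + 1.6*r^2 - 1.57*r + 4.23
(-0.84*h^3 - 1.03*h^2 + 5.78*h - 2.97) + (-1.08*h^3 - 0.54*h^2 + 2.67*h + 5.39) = -1.92*h^3 - 1.57*h^2 + 8.45*h + 2.42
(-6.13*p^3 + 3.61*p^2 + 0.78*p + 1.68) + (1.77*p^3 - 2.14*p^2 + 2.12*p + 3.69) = -4.36*p^3 + 1.47*p^2 + 2.9*p + 5.37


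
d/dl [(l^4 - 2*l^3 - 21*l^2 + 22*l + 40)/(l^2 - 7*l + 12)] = (2*l^5 - 23*l^4 + 76*l^3 + 53*l^2 - 584*l + 544)/(l^4 - 14*l^3 + 73*l^2 - 168*l + 144)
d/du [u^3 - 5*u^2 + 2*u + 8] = 3*u^2 - 10*u + 2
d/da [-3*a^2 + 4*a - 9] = 4 - 6*a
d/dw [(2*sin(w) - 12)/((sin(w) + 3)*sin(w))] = 2*(-cos(w) + 12/tan(w) + 18*cos(w)/sin(w)^2)/(sin(w) + 3)^2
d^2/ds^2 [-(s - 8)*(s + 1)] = -2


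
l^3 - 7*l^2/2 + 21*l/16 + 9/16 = (l - 3)*(l - 3/4)*(l + 1/4)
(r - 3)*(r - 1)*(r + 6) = r^3 + 2*r^2 - 21*r + 18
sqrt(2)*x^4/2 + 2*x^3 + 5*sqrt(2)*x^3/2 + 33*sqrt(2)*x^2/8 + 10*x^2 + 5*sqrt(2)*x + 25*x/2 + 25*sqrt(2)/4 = (x + 5/2)^2*(x + sqrt(2))*(sqrt(2)*x/2 + 1)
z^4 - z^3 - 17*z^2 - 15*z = z*(z - 5)*(z + 1)*(z + 3)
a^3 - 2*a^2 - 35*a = a*(a - 7)*(a + 5)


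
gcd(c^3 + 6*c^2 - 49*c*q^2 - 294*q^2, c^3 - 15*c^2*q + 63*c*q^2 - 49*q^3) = -c + 7*q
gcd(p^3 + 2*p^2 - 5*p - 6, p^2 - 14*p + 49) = 1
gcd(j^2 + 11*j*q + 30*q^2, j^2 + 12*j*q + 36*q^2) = j + 6*q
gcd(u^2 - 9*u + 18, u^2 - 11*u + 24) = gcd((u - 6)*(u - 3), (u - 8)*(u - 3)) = u - 3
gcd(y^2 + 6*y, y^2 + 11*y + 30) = y + 6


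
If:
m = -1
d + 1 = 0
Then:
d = -1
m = -1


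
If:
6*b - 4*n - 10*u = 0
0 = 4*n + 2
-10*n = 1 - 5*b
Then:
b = -4/5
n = -1/2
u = -7/25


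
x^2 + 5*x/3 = x*(x + 5/3)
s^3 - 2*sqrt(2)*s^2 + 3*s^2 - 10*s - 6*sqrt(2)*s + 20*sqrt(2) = (s - 2)*(s + 5)*(s - 2*sqrt(2))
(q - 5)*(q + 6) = q^2 + q - 30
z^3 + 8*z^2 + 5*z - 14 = (z - 1)*(z + 2)*(z + 7)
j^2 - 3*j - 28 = (j - 7)*(j + 4)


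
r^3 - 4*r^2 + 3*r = r*(r - 3)*(r - 1)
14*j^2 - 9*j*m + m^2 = (-7*j + m)*(-2*j + m)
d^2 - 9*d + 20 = (d - 5)*(d - 4)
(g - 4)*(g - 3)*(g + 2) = g^3 - 5*g^2 - 2*g + 24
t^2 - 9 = (t - 3)*(t + 3)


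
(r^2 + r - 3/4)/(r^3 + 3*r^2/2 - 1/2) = (r + 3/2)/(r^2 + 2*r + 1)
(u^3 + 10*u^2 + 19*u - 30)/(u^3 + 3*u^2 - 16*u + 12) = (u + 5)/(u - 2)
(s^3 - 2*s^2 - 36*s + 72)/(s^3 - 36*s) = (s - 2)/s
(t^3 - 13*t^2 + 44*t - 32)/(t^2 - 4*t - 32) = (t^2 - 5*t + 4)/(t + 4)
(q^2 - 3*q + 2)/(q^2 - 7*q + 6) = (q - 2)/(q - 6)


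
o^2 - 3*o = o*(o - 3)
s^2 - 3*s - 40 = (s - 8)*(s + 5)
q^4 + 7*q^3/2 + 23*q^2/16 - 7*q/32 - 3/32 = (q - 1/4)*(q + 1/4)*(q + 1/2)*(q + 3)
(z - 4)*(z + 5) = z^2 + z - 20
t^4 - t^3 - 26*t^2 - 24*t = t*(t - 6)*(t + 1)*(t + 4)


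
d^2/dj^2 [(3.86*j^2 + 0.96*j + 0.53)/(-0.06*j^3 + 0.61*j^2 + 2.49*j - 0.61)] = (-0.0277919999999999*j^6 - 0.0207360000000003*j^5 - 3.272184*j^4 + 13.01286*j^3 - 8.90439*j^2 - 6.85701*j - 12.755432)/(0.000216*j^9 - 0.006588*j^8 + 0.040086*j^7 + 0.326411*j^6 - 1.797525*j^5 - 11.212044*j^4 - 9.812097*j^3 + 10.66524*j^2 - 2.779587*j + 0.226981)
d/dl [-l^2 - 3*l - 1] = -2*l - 3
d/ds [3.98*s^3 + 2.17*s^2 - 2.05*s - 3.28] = 11.94*s^2 + 4.34*s - 2.05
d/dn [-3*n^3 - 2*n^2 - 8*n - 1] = -9*n^2 - 4*n - 8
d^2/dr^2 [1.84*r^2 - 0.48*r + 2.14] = 3.68000000000000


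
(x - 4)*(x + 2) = x^2 - 2*x - 8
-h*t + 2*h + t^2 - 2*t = (-h + t)*(t - 2)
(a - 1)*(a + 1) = a^2 - 1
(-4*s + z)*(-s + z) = 4*s^2 - 5*s*z + z^2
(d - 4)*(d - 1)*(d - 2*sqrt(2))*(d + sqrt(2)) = d^4 - 5*d^3 - sqrt(2)*d^3 + 5*sqrt(2)*d^2 - 4*sqrt(2)*d + 20*d - 16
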